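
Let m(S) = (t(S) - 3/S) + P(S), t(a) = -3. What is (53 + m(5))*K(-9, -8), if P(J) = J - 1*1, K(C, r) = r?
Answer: -2136/5 ≈ -427.20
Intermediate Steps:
P(J) = -1 + J (P(J) = J - 1 = -1 + J)
m(S) = -4 + S - 3/S (m(S) = (-3 - 3/S) + (-1 + S) = -4 + S - 3/S)
(53 + m(5))*K(-9, -8) = (53 + (-4 + 5 - 3/5))*(-8) = (53 + (-4 + 5 - 3*⅕))*(-8) = (53 + (-4 + 5 - ⅗))*(-8) = (53 + ⅖)*(-8) = (267/5)*(-8) = -2136/5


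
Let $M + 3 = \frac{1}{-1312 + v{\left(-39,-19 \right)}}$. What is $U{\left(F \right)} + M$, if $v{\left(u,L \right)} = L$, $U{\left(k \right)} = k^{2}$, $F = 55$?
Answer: $\frac{4022281}{1331} \approx 3022.0$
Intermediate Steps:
$M = - \frac{3994}{1331}$ ($M = -3 + \frac{1}{-1312 - 19} = -3 + \frac{1}{-1331} = -3 - \frac{1}{1331} = - \frac{3994}{1331} \approx -3.0008$)
$U{\left(F \right)} + M = 55^{2} - \frac{3994}{1331} = 3025 - \frac{3994}{1331} = \frac{4022281}{1331}$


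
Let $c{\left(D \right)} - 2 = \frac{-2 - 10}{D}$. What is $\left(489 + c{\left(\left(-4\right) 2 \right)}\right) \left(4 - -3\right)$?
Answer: $\frac{6895}{2} \approx 3447.5$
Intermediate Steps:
$c{\left(D \right)} = 2 - \frac{12}{D}$ ($c{\left(D \right)} = 2 + \frac{-2 - 10}{D} = 2 - \frac{12}{D}$)
$\left(489 + c{\left(\left(-4\right) 2 \right)}\right) \left(4 - -3\right) = \left(489 + \left(2 - \frac{12}{\left(-4\right) 2}\right)\right) \left(4 - -3\right) = \left(489 + \left(2 - \frac{12}{-8}\right)\right) \left(4 + 3\right) = \left(489 + \left(2 - - \frac{3}{2}\right)\right) 7 = \left(489 + \left(2 + \frac{3}{2}\right)\right) 7 = \left(489 + \frac{7}{2}\right) 7 = \frac{985}{2} \cdot 7 = \frac{6895}{2}$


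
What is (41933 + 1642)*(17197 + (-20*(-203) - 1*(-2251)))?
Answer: 1024361100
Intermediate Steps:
(41933 + 1642)*(17197 + (-20*(-203) - 1*(-2251))) = 43575*(17197 + (4060 + 2251)) = 43575*(17197 + 6311) = 43575*23508 = 1024361100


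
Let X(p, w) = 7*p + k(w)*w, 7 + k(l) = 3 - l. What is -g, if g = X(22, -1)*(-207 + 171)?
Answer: 5652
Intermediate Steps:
k(l) = -4 - l (k(l) = -7 + (3 - l) = -4 - l)
X(p, w) = 7*p + w*(-4 - w) (X(p, w) = 7*p + (-4 - w)*w = 7*p + w*(-4 - w))
g = -5652 (g = (7*22 - 1*(-1)*(4 - 1))*(-207 + 171) = (154 - 1*(-1)*3)*(-36) = (154 + 3)*(-36) = 157*(-36) = -5652)
-g = -1*(-5652) = 5652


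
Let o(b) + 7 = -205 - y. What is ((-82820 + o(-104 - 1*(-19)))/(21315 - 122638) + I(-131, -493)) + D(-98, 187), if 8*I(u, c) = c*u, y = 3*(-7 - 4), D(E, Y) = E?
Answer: 6464970069/810584 ≈ 7975.7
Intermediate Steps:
y = -33 (y = 3*(-11) = -33)
o(b) = -179 (o(b) = -7 + (-205 - 1*(-33)) = -7 + (-205 + 33) = -7 - 172 = -179)
I(u, c) = c*u/8 (I(u, c) = (c*u)/8 = c*u/8)
((-82820 + o(-104 - 1*(-19)))/(21315 - 122638) + I(-131, -493)) + D(-98, 187) = ((-82820 - 179)/(21315 - 122638) + (⅛)*(-493)*(-131)) - 98 = (-82999/(-101323) + 64583/8) - 98 = (-82999*(-1/101323) + 64583/8) - 98 = (82999/101323 + 64583/8) - 98 = 6544407301/810584 - 98 = 6464970069/810584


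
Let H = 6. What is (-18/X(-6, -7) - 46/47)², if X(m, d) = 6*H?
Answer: 19321/8836 ≈ 2.1866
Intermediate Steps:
X(m, d) = 36 (X(m, d) = 6*6 = 36)
(-18/X(-6, -7) - 46/47)² = (-18/36 - 46/47)² = (-18*1/36 - 46*1/47)² = (-½ - 46/47)² = (-139/94)² = 19321/8836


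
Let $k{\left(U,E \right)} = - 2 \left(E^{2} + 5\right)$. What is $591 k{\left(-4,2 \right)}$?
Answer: $-10638$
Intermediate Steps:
$k{\left(U,E \right)} = -10 - 2 E^{2}$ ($k{\left(U,E \right)} = - 2 \left(5 + E^{2}\right) = -10 - 2 E^{2}$)
$591 k{\left(-4,2 \right)} = 591 \left(-10 - 2 \cdot 2^{2}\right) = 591 \left(-10 - 8\right) = 591 \left(-18\right) = -10638$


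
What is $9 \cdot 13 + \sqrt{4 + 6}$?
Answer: $117 + \sqrt{10} \approx 120.16$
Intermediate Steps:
$9 \cdot 13 + \sqrt{4 + 6} = 117 + \sqrt{10}$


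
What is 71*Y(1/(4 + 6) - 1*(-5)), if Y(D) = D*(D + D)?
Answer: 184671/50 ≈ 3693.4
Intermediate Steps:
Y(D) = 2*D**2 (Y(D) = D*(2*D) = 2*D**2)
71*Y(1/(4 + 6) - 1*(-5)) = 71*(2*(1/(4 + 6) - 1*(-5))**2) = 71*(2*(1/10 + 5)**2) = 71*(2*(51/10)**2) = 71*(2*(2601/100)) = 71*(2601/50) = 184671/50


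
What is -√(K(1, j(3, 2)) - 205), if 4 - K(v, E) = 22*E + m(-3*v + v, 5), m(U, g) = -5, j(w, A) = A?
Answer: -4*I*√15 ≈ -15.492*I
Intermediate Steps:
K(v, E) = 9 - 22*E (K(v, E) = 4 - (22*E - 5) = 4 - (-5 + 22*E) = 4 + (5 - 22*E) = 9 - 22*E)
-√(K(1, j(3, 2)) - 205) = -√((9 - 22*2) - 205) = -√((9 - 44) - 205) = -√(-35 - 205) = -√(-240) = -4*I*√15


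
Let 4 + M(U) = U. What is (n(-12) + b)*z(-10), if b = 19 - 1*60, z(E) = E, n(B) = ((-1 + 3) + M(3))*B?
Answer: 530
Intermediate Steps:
M(U) = -4 + U
n(B) = B (n(B) = ((-1 + 3) + (-4 + 3))*B = (2 - 1)*B = 1*B = B)
b = -41 (b = 19 - 60 = -41)
(n(-12) + b)*z(-10) = (-12 - 41)*(-10) = -53*(-10) = 530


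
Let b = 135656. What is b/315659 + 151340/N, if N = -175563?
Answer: -23955658732/55418041017 ≈ -0.43227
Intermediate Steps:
b/315659 + 151340/N = 135656/315659 + 151340/(-175563) = 135656*(1/315659) + 151340*(-1/175563) = 135656/315659 - 151340/175563 = -23955658732/55418041017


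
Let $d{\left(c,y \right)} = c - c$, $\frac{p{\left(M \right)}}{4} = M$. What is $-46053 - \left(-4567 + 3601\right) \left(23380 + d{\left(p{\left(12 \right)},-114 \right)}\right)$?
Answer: $22539027$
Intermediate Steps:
$p{\left(M \right)} = 4 M$
$d{\left(c,y \right)} = 0$
$-46053 - \left(-4567 + 3601\right) \left(23380 + d{\left(p{\left(12 \right)},-114 \right)}\right) = -46053 - \left(-4567 + 3601\right) \left(23380 + 0\right) = -46053 - \left(-966\right) 23380 = -46053 - -22585080 = -46053 + 22585080 = 22539027$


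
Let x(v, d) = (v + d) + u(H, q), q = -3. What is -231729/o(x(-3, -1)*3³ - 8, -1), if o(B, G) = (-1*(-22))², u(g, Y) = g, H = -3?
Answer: -231729/484 ≈ -478.78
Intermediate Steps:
x(v, d) = -3 + d + v (x(v, d) = (v + d) - 3 = (d + v) - 3 = -3 + d + v)
o(B, G) = 484 (o(B, G) = 22² = 484)
-231729/o(x(-3, -1)*3³ - 8, -1) = -231729/484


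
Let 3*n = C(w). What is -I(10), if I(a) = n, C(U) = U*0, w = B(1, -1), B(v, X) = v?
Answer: 0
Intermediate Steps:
w = 1
C(U) = 0
n = 0 (n = (1/3)*0 = 0)
I(a) = 0
-I(10) = -1*0 = 0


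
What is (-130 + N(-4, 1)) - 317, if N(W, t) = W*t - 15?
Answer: -466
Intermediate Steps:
N(W, t) = -15 + W*t
(-130 + N(-4, 1)) - 317 = (-130 + (-15 - 4*1)) - 317 = (-130 + (-15 - 4)) - 317 = (-130 - 19) - 317 = -149 - 317 = -466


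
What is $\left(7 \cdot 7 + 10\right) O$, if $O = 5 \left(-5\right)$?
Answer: $-1475$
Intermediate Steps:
$O = -25$
$\left(7 \cdot 7 + 10\right) O = \left(7 \cdot 7 + 10\right) \left(-25\right) = \left(49 + 10\right) \left(-25\right) = 59 \left(-25\right) = -1475$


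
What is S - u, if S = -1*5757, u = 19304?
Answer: -25061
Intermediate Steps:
S = -5757
S - u = -5757 - 1*19304 = -5757 - 19304 = -25061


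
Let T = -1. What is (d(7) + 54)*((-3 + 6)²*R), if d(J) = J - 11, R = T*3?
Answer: -1350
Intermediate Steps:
R = -3 (R = -1*3 = -3)
d(J) = -11 + J
(d(7) + 54)*((-3 + 6)²*R) = ((-11 + 7) + 54)*((-3 + 6)²*(-3)) = (-4 + 54)*(3²*(-3)) = 50*(9*(-3)) = 50*(-27) = -1350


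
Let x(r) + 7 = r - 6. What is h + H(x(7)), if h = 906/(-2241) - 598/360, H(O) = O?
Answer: -120497/14940 ≈ -8.0654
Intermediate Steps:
x(r) = -13 + r (x(r) = -7 + (r - 6) = -7 + (-6 + r) = -13 + r)
h = -30857/14940 (h = 906*(-1/2241) - 598*1/360 = -302/747 - 299/180 = -30857/14940 ≈ -2.0654)
h + H(x(7)) = -30857/14940 + (-13 + 7) = -30857/14940 - 6 = -120497/14940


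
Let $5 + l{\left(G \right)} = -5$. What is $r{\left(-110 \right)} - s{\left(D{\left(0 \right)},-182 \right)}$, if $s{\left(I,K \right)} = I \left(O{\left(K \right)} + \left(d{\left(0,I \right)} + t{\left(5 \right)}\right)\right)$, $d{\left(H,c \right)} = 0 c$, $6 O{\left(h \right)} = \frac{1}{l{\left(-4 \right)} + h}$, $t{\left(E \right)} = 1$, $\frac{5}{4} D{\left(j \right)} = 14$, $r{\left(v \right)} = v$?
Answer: $- \frac{87257}{720} \approx -121.19$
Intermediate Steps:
$l{\left(G \right)} = -10$ ($l{\left(G \right)} = -5 - 5 = -10$)
$D{\left(j \right)} = \frac{56}{5}$ ($D{\left(j \right)} = \frac{4}{5} \cdot 14 = \frac{56}{5}$)
$O{\left(h \right)} = \frac{1}{6 \left(-10 + h\right)}$
$d{\left(H,c \right)} = 0$
$s{\left(I,K \right)} = I \left(1 + \frac{1}{6 \left(-10 + K\right)}\right)$ ($s{\left(I,K \right)} = I \left(\frac{1}{6 \left(-10 + K\right)} + \left(0 + 1\right)\right) = I \left(\frac{1}{6 \left(-10 + K\right)} + 1\right) = I \left(1 + \frac{1}{6 \left(-10 + K\right)}\right)$)
$r{\left(-110 \right)} - s{\left(D{\left(0 \right)},-182 \right)} = -110 - \frac{1}{6} \cdot \frac{56}{5} \frac{1}{-10 - 182} \left(-59 + 6 \left(-182\right)\right) = -110 - \frac{1}{6} \cdot \frac{56}{5} \frac{1}{-192} \left(-59 - 1092\right) = -110 - \frac{1}{6} \cdot \frac{56}{5} \left(- \frac{1}{192}\right) \left(-1151\right) = -110 - \frac{8057}{720} = - \frac{87257}{720}$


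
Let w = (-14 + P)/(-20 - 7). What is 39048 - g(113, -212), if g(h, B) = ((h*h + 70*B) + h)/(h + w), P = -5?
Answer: 59965113/1535 ≈ 39065.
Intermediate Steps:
w = 19/27 (w = (-14 - 5)/(-20 - 7) = -19/(-27) = -19*(-1/27) = 19/27 ≈ 0.70370)
g(h, B) = (h + h² + 70*B)/(19/27 + h) (g(h, B) = ((h*h + 70*B) + h)/(h + 19/27) = ((h² + 70*B) + h)/(19/27 + h) = (h + h² + 70*B)/(19/27 + h))
39048 - g(113, -212) = 39048 - 27*(113 + 113² + 70*(-212))/(19 + 27*113) = 39048 - 27*(113 + 12769 - 14840)/(19 + 3051) = 39048 - 27*(-1958)/3070 = 39048 - 1*(-26433/1535) = 39048 + 26433/1535 = 59965113/1535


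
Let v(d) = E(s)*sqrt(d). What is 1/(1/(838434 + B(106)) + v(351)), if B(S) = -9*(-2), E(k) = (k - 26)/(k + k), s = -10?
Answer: -20961300/19987042933478999 + 94905237101040*sqrt(39)/19987042933478999 ≈ 0.029653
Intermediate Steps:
E(k) = (-26 + k)/(2*k) (E(k) = (-26 + k)/((2*k)) = (-26 + k)*(1/(2*k)) = (-26 + k)/(2*k))
B(S) = 18
v(d) = 9*sqrt(d)/5 (v(d) = ((1/2)*(-26 - 10)/(-10))*sqrt(d) = ((1/2)*(-1/10)*(-36))*sqrt(d) = 9*sqrt(d)/5)
1/(1/(838434 + B(106)) + v(351)) = 1/(1/(838434 + 18) + 9*sqrt(351)/5) = 1/(1/838452 + 9*(3*sqrt(39))/5) = 1/(1/838452 + 27*sqrt(39)/5)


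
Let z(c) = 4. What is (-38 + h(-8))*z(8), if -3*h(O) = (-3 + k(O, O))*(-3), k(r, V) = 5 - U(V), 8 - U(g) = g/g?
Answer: -172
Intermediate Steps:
U(g) = 7 (U(g) = 8 - g/g = 8 - 1*1 = 8 - 1 = 7)
k(r, V) = -2 (k(r, V) = 5 - 1*7 = 5 - 7 = -2)
h(O) = -5 (h(O) = -(-3 - 2)*(-3)/3 = -(-5)*(-3)/3 = -1/3*15 = -5)
(-38 + h(-8))*z(8) = (-38 - 5)*4 = -43*4 = -172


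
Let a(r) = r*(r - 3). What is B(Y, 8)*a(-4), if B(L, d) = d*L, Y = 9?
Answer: 2016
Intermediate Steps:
a(r) = r*(-3 + r)
B(L, d) = L*d
B(Y, 8)*a(-4) = (9*8)*(-4*(-3 - 4)) = 72*(-4*(-7)) = 72*28 = 2016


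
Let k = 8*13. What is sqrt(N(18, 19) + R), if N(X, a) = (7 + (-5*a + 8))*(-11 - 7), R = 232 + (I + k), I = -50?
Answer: sqrt(1726) ≈ 41.545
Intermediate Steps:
k = 104
R = 286 (R = 232 + (-50 + 104) = 232 + 54 = 286)
N(X, a) = -270 + 90*a (N(X, a) = (7 + (8 - 5*a))*(-18) = (15 - 5*a)*(-18) = -270 + 90*a)
sqrt(N(18, 19) + R) = sqrt((-270 + 90*19) + 286) = sqrt((-270 + 1710) + 286) = sqrt(1440 + 286) = sqrt(1726)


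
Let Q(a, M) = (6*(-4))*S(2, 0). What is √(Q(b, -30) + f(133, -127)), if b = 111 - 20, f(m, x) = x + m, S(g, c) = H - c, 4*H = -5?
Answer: 6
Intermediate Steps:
H = -5/4 (H = (¼)*(-5) = -5/4 ≈ -1.2500)
S(g, c) = -5/4 - c
f(m, x) = m + x
b = 91
Q(a, M) = 30 (Q(a, M) = (6*(-4))*(-5/4 - 1*0) = -24*(-5/4 + 0) = -24*(-5/4) = 30)
√(Q(b, -30) + f(133, -127)) = √(30 + (133 - 127)) = √(30 + 6) = √36 = 6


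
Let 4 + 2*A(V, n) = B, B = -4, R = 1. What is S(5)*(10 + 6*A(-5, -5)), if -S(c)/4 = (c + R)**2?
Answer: 2016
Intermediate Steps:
A(V, n) = -4 (A(V, n) = -2 + (1/2)*(-4) = -2 - 2 = -4)
S(c) = -4*(1 + c)**2 (S(c) = -4*(c + 1)**2 = -4*(1 + c)**2)
S(5)*(10 + 6*A(-5, -5)) = (-4*(1 + 5)**2)*(10 + 6*(-4)) = (-4*6**2)*(10 - 24) = -4*36*(-14) = -144*(-14) = 2016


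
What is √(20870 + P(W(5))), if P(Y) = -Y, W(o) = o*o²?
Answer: 3*√2305 ≈ 144.03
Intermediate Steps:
W(o) = o³
√(20870 + P(W(5))) = √(20870 - 1*5³) = √(20870 - 1*125) = √(20870 - 125) = √20745 = 3*√2305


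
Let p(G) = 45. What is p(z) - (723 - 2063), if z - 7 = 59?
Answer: 1385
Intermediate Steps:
z = 66 (z = 7 + 59 = 66)
p(z) - (723 - 2063) = 45 - (723 - 2063) = 45 - 1*(-1340) = 45 + 1340 = 1385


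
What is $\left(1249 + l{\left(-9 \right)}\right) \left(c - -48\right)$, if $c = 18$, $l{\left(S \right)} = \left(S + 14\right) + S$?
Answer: $82170$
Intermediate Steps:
$l{\left(S \right)} = 14 + 2 S$ ($l{\left(S \right)} = \left(14 + S\right) + S = 14 + 2 S$)
$\left(1249 + l{\left(-9 \right)}\right) \left(c - -48\right) = \left(1249 + \left(14 + 2 \left(-9\right)\right)\right) \left(18 - -48\right) = \left(1249 + \left(14 - 18\right)\right) \left(18 + 48\right) = \left(1249 - 4\right) 66 = 1245 \cdot 66 = 82170$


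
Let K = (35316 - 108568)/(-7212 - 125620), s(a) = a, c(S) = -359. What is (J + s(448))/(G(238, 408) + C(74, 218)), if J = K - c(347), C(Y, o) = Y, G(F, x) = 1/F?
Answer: 455891873/41778036 ≈ 10.912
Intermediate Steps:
K = 18313/33208 (K = -73252/(-132832) = -73252*(-1/132832) = 18313/33208 ≈ 0.55146)
J = 11939985/33208 (J = 18313/33208 - 1*(-359) = 18313/33208 + 359 = 11939985/33208 ≈ 359.55)
(J + s(448))/(G(238, 408) + C(74, 218)) = (11939985/33208 + 448)/(1/238 + 74) = 26817169/(33208*(1/238 + 74)) = 26817169/(33208*(17613/238)) = (26817169/33208)*(238/17613) = 455891873/41778036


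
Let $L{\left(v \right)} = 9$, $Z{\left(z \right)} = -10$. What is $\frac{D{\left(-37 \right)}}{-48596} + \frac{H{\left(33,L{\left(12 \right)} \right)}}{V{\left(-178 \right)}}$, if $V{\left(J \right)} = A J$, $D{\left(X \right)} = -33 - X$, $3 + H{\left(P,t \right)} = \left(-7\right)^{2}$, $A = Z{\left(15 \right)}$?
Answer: $\frac{278537}{10812610} \approx 0.02576$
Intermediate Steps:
$A = -10$
$H{\left(P,t \right)} = 46$ ($H{\left(P,t \right)} = -3 + \left(-7\right)^{2} = -3 + 49 = 46$)
$V{\left(J \right)} = - 10 J$
$\frac{D{\left(-37 \right)}}{-48596} + \frac{H{\left(33,L{\left(12 \right)} \right)}}{V{\left(-178 \right)}} = \frac{-33 - -37}{-48596} + \frac{46}{\left(-10\right) \left(-178\right)} = \left(-33 + 37\right) \left(- \frac{1}{48596}\right) + \frac{46}{1780} = 4 \left(- \frac{1}{48596}\right) + 46 \cdot \frac{1}{1780} = - \frac{1}{12149} + \frac{23}{890} = \frac{278537}{10812610}$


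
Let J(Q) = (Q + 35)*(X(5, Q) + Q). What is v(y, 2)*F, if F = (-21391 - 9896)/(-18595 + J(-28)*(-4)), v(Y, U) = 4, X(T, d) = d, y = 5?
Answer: 125148/17027 ≈ 7.3500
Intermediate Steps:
J(Q) = 2*Q*(35 + Q) (J(Q) = (Q + 35)*(Q + Q) = (35 + Q)*(2*Q) = 2*Q*(35 + Q))
F = 31287/17027 (F = (-21391 - 9896)/(-18595 + (2*(-28)*(35 - 28))*(-4)) = -31287/(-18595 + (2*(-28)*7)*(-4)) = -31287/(-18595 - 392*(-4)) = -31287/(-18595 + 1568) = -31287/(-17027) = -31287*(-1/17027) = 31287/17027 ≈ 1.8375)
v(y, 2)*F = 4*(31287/17027) = 125148/17027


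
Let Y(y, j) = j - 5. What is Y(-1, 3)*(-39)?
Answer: 78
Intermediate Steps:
Y(y, j) = -5 + j
Y(-1, 3)*(-39) = (-5 + 3)*(-39) = -2*(-39) = 78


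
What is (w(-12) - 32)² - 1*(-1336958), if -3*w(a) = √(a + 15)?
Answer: 4013947/3 + 64*√3/3 ≈ 1.3380e+6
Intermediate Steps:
w(a) = -√(15 + a)/3 (w(a) = -√(a + 15)/3 = -√(15 + a)/3)
(w(-12) - 32)² - 1*(-1336958) = (-√(15 - 12)/3 - 32)² - 1*(-1336958) = (-√3/3 - 32)² + 1336958 = (-32 - √3/3)² + 1336958 = 1336958 + (-32 - √3/3)²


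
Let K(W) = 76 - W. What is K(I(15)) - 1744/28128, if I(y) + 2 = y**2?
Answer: -258535/1758 ≈ -147.06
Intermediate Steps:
I(y) = -2 + y**2
K(I(15)) - 1744/28128 = (76 - (-2 + 15**2)) - 1744/28128 = (76 - (-2 + 225)) - 1744*1/28128 = (76 - 1*223) - 109/1758 = (76 - 223) - 109/1758 = -147 - 109/1758 = -258535/1758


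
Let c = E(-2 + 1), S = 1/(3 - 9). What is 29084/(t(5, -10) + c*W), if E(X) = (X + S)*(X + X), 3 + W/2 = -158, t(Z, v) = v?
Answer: -21813/571 ≈ -38.201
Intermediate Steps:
S = -⅙ (S = 1/(-6) = -⅙ ≈ -0.16667)
W = -322 (W = -6 + 2*(-158) = -6 - 316 = -322)
E(X) = 2*X*(-⅙ + X) (E(X) = (X - ⅙)*(X + X) = (-⅙ + X)*(2*X) = 2*X*(-⅙ + X))
c = 7/3 (c = (-2 + 1)*(-1 + 6*(-2 + 1))/3 = (⅓)*(-1)*(-1 + 6*(-1)) = (⅓)*(-1)*(-1 - 6) = (⅓)*(-1)*(-7) = 7/3 ≈ 2.3333)
29084/(t(5, -10) + c*W) = 29084/(-10 + (7/3)*(-322)) = 29084/(-10 - 2254/3) = 29084/(-2284/3) = 29084*(-3/2284) = -21813/571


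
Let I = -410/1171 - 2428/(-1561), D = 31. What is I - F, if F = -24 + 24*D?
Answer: -1313907142/1827931 ≈ -718.79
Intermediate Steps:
I = 2203178/1827931 (I = -410*1/1171 - 2428*(-1/1561) = -410/1171 + 2428/1561 = 2203178/1827931 ≈ 1.2053)
F = 720 (F = -24 + 24*31 = -24 + 744 = 720)
I - F = 2203178/1827931 - 1*720 = 2203178/1827931 - 720 = -1313907142/1827931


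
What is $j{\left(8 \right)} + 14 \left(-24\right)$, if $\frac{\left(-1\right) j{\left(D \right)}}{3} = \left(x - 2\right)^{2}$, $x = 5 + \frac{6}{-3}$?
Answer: $-339$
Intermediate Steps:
$x = 3$ ($x = 5 + 6 \left(- \frac{1}{3}\right) = 5 - 2 = 3$)
$j{\left(D \right)} = -3$ ($j{\left(D \right)} = - 3 \left(3 - 2\right)^{2} = - 3 \cdot 1^{2} = \left(-3\right) 1 = -3$)
$j{\left(8 \right)} + 14 \left(-24\right) = -3 + 14 \left(-24\right) = -3 - 336 = -339$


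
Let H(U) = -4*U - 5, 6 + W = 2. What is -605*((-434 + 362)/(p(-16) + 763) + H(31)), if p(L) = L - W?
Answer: 58655355/751 ≈ 78103.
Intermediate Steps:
W = -4 (W = -6 + 2 = -4)
p(L) = 4 + L (p(L) = L - 1*(-4) = L + 4 = 4 + L)
H(U) = -5 - 4*U
-605*((-434 + 362)/(p(-16) + 763) + H(31)) = -605*((-434 + 362)/((4 - 16) + 763) + (-5 - 4*31)) = -605*(-72/(-12 + 763) + (-5 - 124)) = -605*(-72/751 - 129) = -605*(-96951/751) = 58655355/751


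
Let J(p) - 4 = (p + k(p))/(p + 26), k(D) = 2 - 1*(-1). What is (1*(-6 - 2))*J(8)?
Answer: -588/17 ≈ -34.588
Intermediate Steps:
k(D) = 3 (k(D) = 2 + 1 = 3)
J(p) = 4 + (3 + p)/(26 + p) (J(p) = 4 + (p + 3)/(p + 26) = 4 + (3 + p)/(26 + p))
(1*(-6 - 2))*J(8) = (1*(-6 - 2))*((107 + 5*8)/(26 + 8)) = (1*(-8))*((107 + 40)/34) = -4*147/17 = -8*147/34 = -588/17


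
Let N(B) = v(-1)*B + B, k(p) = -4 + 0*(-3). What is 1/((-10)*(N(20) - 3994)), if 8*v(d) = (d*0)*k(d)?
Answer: 1/39740 ≈ 2.5164e-5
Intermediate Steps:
k(p) = -4 (k(p) = -4 + 0 = -4)
v(d) = 0 (v(d) = ((d*0)*(-4))/8 = (0*(-4))/8 = (1/8)*0 = 0)
N(B) = B (N(B) = 0*B + B = 0 + B = B)
1/((-10)*(N(20) - 3994)) = 1/((-10)*(20 - 3994)) = -1/10/(-3974) = -1/10*(-1/3974) = 1/39740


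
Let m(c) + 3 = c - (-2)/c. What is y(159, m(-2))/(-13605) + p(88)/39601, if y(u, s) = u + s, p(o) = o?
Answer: -1620571/179590535 ≈ -0.0090237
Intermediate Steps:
m(c) = -3 + c + 2/c (m(c) = -3 + (c - (-2)/c) = -3 + (c + 2/c) = -3 + c + 2/c)
y(u, s) = s + u
y(159, m(-2))/(-13605) + p(88)/39601 = ((-3 - 2 + 2/(-2)) + 159)/(-13605) + 88/39601 = ((-3 - 2 + 2*(-½)) + 159)*(-1/13605) + 88*(1/39601) = ((-3 - 2 - 1) + 159)*(-1/13605) + 88/39601 = (-6 + 159)*(-1/13605) + 88/39601 = 153*(-1/13605) + 88/39601 = -51/4535 + 88/39601 = -1620571/179590535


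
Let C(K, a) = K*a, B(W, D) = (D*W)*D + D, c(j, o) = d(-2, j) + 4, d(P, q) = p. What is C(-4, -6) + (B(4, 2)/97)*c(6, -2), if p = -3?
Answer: 2346/97 ≈ 24.186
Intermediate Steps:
d(P, q) = -3
c(j, o) = 1 (c(j, o) = -3 + 4 = 1)
B(W, D) = D + W*D**2 (B(W, D) = W*D**2 + D = D + W*D**2)
C(-4, -6) + (B(4, 2)/97)*c(6, -2) = -4*(-6) + ((2*(1 + 2*4))/97)*1 = 24 + ((2*(1 + 8))*(1/97))*1 = 24 + ((2*9)*(1/97))*1 = 24 + (18*(1/97))*1 = 24 + (18/97)*1 = 24 + 18/97 = 2346/97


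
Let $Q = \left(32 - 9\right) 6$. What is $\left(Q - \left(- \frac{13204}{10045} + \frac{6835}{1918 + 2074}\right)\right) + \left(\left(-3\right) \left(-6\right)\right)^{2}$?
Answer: $\frac{18510086473}{40099640} \approx 461.6$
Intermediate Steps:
$Q = 138$ ($Q = 23 \cdot 6 = 138$)
$\left(Q - \left(- \frac{13204}{10045} + \frac{6835}{1918 + 2074}\right)\right) + \left(\left(-3\right) \left(-6\right)\right)^{2} = \left(138 - \left(- \frac{13204}{10045} + \frac{6835}{1918 + 2074}\right)\right) + \left(\left(-3\right) \left(-6\right)\right)^{2} = \left(138 - \left(- \frac{13204}{10045} + \frac{6835}{3992}\right)\right) + 18^{2} = \left(138 + \left(\left(-6835\right) \frac{1}{3992} + \frac{13204}{10045}\right)\right) + 324 = \left(138 + \left(- \frac{6835}{3992} + \frac{13204}{10045}\right)\right) + 324 = \left(138 - \frac{15947207}{40099640}\right) + 324 = \frac{5517803113}{40099640} + 324 = \frac{18510086473}{40099640}$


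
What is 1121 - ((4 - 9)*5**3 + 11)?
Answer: 1735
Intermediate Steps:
1121 - ((4 - 9)*5**3 + 11) = 1121 - (-5*125 + 11) = 1121 - (-625 + 11) = 1121 - 1*(-614) = 1121 + 614 = 1735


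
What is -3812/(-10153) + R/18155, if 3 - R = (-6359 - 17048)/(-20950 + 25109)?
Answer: 288195660992/766618966685 ≈ 0.37593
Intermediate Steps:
R = 35884/4159 (R = 3 - (-6359 - 17048)/(-20950 + 25109) = 3 - (-23407)/4159 = 3 - 1*(-23407/4159) = 3 + 23407/4159 = 35884/4159 ≈ 8.6280)
-3812/(-10153) + R/18155 = -3812/(-10153) + (35884/4159)/18155 = -3812*(-1/10153) + (35884/4159)*(1/18155) = 3812/10153 + 35884/75506645 = 288195660992/766618966685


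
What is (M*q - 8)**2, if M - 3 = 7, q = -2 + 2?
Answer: 64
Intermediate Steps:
q = 0
M = 10 (M = 3 + 7 = 10)
(M*q - 8)**2 = (10*0 - 8)**2 = (0 - 8)**2 = (-8)**2 = 64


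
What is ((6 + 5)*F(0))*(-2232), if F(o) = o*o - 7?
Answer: 171864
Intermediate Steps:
F(o) = -7 + o² (F(o) = o² - 7 = -7 + o²)
((6 + 5)*F(0))*(-2232) = ((6 + 5)*(-7 + 0²))*(-2232) = (11*(-7 + 0))*(-2232) = (11*(-7))*(-2232) = -77*(-2232) = 171864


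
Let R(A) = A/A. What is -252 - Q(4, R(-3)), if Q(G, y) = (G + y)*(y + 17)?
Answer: -342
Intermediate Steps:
R(A) = 1
Q(G, y) = (17 + y)*(G + y) (Q(G, y) = (G + y)*(17 + y) = (17 + y)*(G + y))
-252 - Q(4, R(-3)) = -252 - (1² + 17*4 + 17*1 + 4*1) = -252 - (1 + 68 + 17 + 4) = -252 - 1*90 = -252 - 90 = -342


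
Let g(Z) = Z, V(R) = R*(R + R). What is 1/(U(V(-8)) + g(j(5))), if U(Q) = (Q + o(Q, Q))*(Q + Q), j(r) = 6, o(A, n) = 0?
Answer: 1/32774 ≈ 3.0512e-5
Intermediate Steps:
V(R) = 2*R² (V(R) = R*(2*R) = 2*R²)
U(Q) = 2*Q² (U(Q) = (Q + 0)*(Q + Q) = Q*(2*Q) = 2*Q²)
1/(U(V(-8)) + g(j(5))) = 1/(2*(2*(-8)²)² + 6) = 1/(2*(2*64)² + 6) = 1/(2*128² + 6) = 1/(2*16384 + 6) = 1/(32768 + 6) = 1/32774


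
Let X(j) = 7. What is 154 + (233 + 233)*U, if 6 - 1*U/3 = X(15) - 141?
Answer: 195874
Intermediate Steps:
U = 420 (U = 18 - 3*(7 - 141) = 18 - 3*(-134) = 18 + 402 = 420)
154 + (233 + 233)*U = 154 + (233 + 233)*420 = 154 + 466*420 = 154 + 195720 = 195874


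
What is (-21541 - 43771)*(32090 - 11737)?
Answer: -1329295136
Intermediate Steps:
(-21541 - 43771)*(32090 - 11737) = -65312*20353 = -1329295136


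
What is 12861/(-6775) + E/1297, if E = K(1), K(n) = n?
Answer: -16673942/8787175 ≈ -1.8975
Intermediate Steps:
E = 1
12861/(-6775) + E/1297 = 12861/(-6775) + 1/1297 = 12861*(-1/6775) + 1*(1/1297) = -12861/6775 + 1/1297 = -16673942/8787175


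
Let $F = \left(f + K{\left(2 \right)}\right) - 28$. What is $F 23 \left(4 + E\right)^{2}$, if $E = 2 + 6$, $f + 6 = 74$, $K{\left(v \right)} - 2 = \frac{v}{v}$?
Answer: $142416$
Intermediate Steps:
$K{\left(v \right)} = 3$ ($K{\left(v \right)} = 2 + \frac{v}{v} = 2 + 1 = 3$)
$f = 68$ ($f = -6 + 74 = 68$)
$E = 8$
$F = 43$ ($F = \left(68 + 3\right) - 28 = 71 - 28 = 43$)
$F 23 \left(4 + E\right)^{2} = 43 \cdot 23 \left(4 + 8\right)^{2} = 989 \cdot 12^{2} = 989 \cdot 144 = 142416$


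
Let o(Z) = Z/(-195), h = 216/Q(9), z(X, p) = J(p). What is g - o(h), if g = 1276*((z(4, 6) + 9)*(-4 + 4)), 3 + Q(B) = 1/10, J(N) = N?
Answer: -144/377 ≈ -0.38196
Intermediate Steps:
z(X, p) = p
Q(B) = -29/10 (Q(B) = -3 + 1/10 = -3 + ⅒ = -29/10)
h = -2160/29 (h = 216/(-29/10) = 216*(-10/29) = -2160/29 ≈ -74.483)
o(Z) = -Z/195 (o(Z) = Z*(-1/195) = -Z/195)
g = 0 (g = 1276*((6 + 9)*(-4 + 4)) = 1276*(15*0) = 1276*0 = 0)
g - o(h) = 0 - (-1)*(-2160)/(195*29) = 0 - 1*144/377 = 0 - 144/377 = -144/377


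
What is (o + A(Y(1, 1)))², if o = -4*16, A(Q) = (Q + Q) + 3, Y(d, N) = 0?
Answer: 3721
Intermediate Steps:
A(Q) = 3 + 2*Q (A(Q) = 2*Q + 3 = 3 + 2*Q)
o = -64
(o + A(Y(1, 1)))² = (-64 + (3 + 2*0))² = (-64 + (3 + 0))² = (-64 + 3)² = (-61)² = 3721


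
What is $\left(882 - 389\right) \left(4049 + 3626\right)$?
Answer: $3783775$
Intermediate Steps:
$\left(882 - 389\right) \left(4049 + 3626\right) = 493 \cdot 7675 = 3783775$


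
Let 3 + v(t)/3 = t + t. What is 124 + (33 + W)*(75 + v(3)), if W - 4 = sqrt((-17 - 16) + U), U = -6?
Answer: 3232 + 84*I*sqrt(39) ≈ 3232.0 + 524.58*I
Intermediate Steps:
v(t) = -9 + 6*t (v(t) = -9 + 3*(t + t) = -9 + 3*(2*t) = -9 + 6*t)
W = 4 + I*sqrt(39) (W = 4 + sqrt((-17 - 16) - 6) = 4 + sqrt(-33 - 6) = 4 + sqrt(-39) = 4 + I*sqrt(39) ≈ 4.0 + 6.245*I)
124 + (33 + W)*(75 + v(3)) = 124 + (33 + (4 + I*sqrt(39)))*(75 + (-9 + 6*3)) = 124 + (37 + I*sqrt(39))*(75 + (-9 + 18)) = 124 + (37 + I*sqrt(39))*(75 + 9) = 124 + (37 + I*sqrt(39))*84 = 124 + (3108 + 84*I*sqrt(39)) = 3232 + 84*I*sqrt(39)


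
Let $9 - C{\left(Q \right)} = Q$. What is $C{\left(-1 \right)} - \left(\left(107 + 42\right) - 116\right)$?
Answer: $-23$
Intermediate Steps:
$C{\left(Q \right)} = 9 - Q$
$C{\left(-1 \right)} - \left(\left(107 + 42\right) - 116\right) = \left(9 - -1\right) - \left(\left(107 + 42\right) - 116\right) = \left(9 + 1\right) - \left(149 - 116\right) = 10 - 33 = -23$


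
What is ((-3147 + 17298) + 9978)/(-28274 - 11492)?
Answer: -24129/39766 ≈ -0.60677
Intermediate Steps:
((-3147 + 17298) + 9978)/(-28274 - 11492) = (14151 + 9978)/(-39766) = 24129*(-1/39766) = -24129/39766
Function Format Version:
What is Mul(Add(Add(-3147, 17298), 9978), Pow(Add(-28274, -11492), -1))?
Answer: Rational(-24129, 39766) ≈ -0.60677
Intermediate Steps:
Mul(Add(Add(-3147, 17298), 9978), Pow(Add(-28274, -11492), -1)) = Mul(Add(14151, 9978), Pow(-39766, -1)) = Mul(24129, Rational(-1, 39766)) = Rational(-24129, 39766)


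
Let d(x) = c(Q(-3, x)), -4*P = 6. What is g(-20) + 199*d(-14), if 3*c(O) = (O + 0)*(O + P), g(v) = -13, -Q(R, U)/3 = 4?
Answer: 10733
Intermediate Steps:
P = -3/2 (P = -¼*6 = -3/2 ≈ -1.5000)
Q(R, U) = -12 (Q(R, U) = -3*4 = -12)
c(O) = O*(-3/2 + O)/3 (c(O) = ((O + 0)*(O - 3/2))/3 = (O*(-3/2 + O))/3 = O*(-3/2 + O)/3)
d(x) = 54 (d(x) = (⅙)*(-12)*(-3 + 2*(-12)) = (⅙)*(-12)*(-3 - 24) = (⅙)*(-12)*(-27) = 54)
g(-20) + 199*d(-14) = -13 + 199*54 = -13 + 10746 = 10733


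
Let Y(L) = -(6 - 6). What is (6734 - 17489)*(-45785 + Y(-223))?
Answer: 492417675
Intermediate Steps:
Y(L) = 0 (Y(L) = -1*0 = 0)
(6734 - 17489)*(-45785 + Y(-223)) = (6734 - 17489)*(-45785 + 0) = -10755*(-45785) = 492417675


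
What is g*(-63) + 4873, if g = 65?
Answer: 778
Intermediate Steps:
g*(-63) + 4873 = 65*(-63) + 4873 = -4095 + 4873 = 778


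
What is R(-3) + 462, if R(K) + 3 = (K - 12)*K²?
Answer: 324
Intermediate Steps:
R(K) = -3 + K²*(-12 + K) (R(K) = -3 + (K - 12)*K² = -3 + (-12 + K)*K² = -3 + K²*(-12 + K))
R(-3) + 462 = (-3 + (-3)³ - 12*(-3)²) + 462 = (-3 - 27 - 12*9) + 462 = (-3 - 27 - 108) + 462 = -138 + 462 = 324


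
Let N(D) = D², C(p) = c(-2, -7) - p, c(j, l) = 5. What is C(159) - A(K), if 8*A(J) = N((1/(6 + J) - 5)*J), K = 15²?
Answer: -1874551757/11858 ≈ -1.5808e+5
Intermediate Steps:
K = 225
C(p) = 5 - p
A(J) = J²*(-5 + 1/(6 + J))²/8 (A(J) = ((1/(6 + J) - 5)*J)²/8 = ((-5 + 1/(6 + J))*J)²/8 = (J*(-5 + 1/(6 + J)))²/8 = (J²*(-5 + 1/(6 + J))²)/8 = J²*(-5 + 1/(6 + J))²/8)
C(159) - A(K) = (5 - 1*159) - 225²*(29 + 5*225)²/(8*(6 + 225)²) = (5 - 159) - 50625*(29 + 1125)²/(8*231²) = -154 - 50625*1154²/(8*53361) = -154 - 50625*1331716/(8*53361) = -154 - 1*1872725625/11858 = -154 - 1872725625/11858 = -1874551757/11858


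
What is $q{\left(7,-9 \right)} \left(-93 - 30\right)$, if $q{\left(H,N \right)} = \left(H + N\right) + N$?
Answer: $1353$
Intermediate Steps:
$q{\left(H,N \right)} = H + 2 N$
$q{\left(7,-9 \right)} \left(-93 - 30\right) = \left(7 + 2 \left(-9\right)\right) \left(-93 - 30\right) = \left(7 - 18\right) \left(-123\right) = \left(-11\right) \left(-123\right) = 1353$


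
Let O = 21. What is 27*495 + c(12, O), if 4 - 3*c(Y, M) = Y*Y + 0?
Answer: 39955/3 ≈ 13318.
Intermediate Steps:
c(Y, M) = 4/3 - Y²/3 (c(Y, M) = 4/3 - (Y*Y + 0)/3 = 4/3 - (Y² + 0)/3 = 4/3 - Y²/3)
27*495 + c(12, O) = 27*495 + (4/3 - ⅓*12²) = 13365 + (4/3 - ⅓*144) = 13365 + (4/3 - 48) = 13365 - 140/3 = 39955/3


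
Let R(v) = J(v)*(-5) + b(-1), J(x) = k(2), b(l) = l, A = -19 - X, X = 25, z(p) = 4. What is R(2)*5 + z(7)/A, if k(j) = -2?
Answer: 494/11 ≈ 44.909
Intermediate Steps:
A = -44 (A = -19 - 1*25 = -19 - 25 = -44)
J(x) = -2
R(v) = 9 (R(v) = -2*(-5) - 1 = 10 - 1 = 9)
R(2)*5 + z(7)/A = 9*5 + 4/(-44) = 45 + 4*(-1/44) = 45 - 1/11 = 494/11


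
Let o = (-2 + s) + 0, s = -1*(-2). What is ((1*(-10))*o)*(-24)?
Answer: 0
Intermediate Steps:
s = 2
o = 0 (o = (-2 + 2) + 0 = 0 + 0 = 0)
((1*(-10))*o)*(-24) = ((1*(-10))*0)*(-24) = -10*0*(-24) = 0*(-24) = 0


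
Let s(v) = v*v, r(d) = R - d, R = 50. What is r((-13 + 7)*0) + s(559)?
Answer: 312531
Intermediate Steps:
r(d) = 50 - d
s(v) = v²
r((-13 + 7)*0) + s(559) = (50 - (-13 + 7)*0) + 559² = (50 - (-6)*0) + 312481 = (50 - 1*0) + 312481 = (50 + 0) + 312481 = 50 + 312481 = 312531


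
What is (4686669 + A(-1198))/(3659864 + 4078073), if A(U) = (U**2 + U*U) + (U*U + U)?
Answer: 8991083/7737937 ≈ 1.1619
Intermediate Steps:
A(U) = U + 3*U**2 (A(U) = (U**2 + U**2) + (U**2 + U) = 2*U**2 + (U + U**2) = U + 3*U**2)
(4686669 + A(-1198))/(3659864 + 4078073) = (4686669 - 1198*(1 + 3*(-1198)))/(3659864 + 4078073) = (4686669 - 1198*(1 - 3594))/7737937 = (4686669 - 1198*(-3593))*(1/7737937) = (4686669 + 4304414)*(1/7737937) = 8991083*(1/7737937) = 8991083/7737937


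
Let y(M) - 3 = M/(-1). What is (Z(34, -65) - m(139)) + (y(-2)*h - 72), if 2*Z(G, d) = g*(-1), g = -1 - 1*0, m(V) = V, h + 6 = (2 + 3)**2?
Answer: -231/2 ≈ -115.50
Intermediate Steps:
h = 19 (h = -6 + (2 + 3)**2 = -6 + 5**2 = -6 + 25 = 19)
y(M) = 3 - M (y(M) = 3 + M/(-1) = 3 + M*(-1) = 3 - M)
g = -1 (g = -1 + 0 = -1)
Z(G, d) = 1/2 (Z(G, d) = (-1*(-1))/2 = (1/2)*1 = 1/2)
(Z(34, -65) - m(139)) + (y(-2)*h - 72) = (1/2 - 1*139) + ((3 - 1*(-2))*19 - 72) = (1/2 - 139) + ((3 + 2)*19 - 72) = -277/2 + (5*19 - 72) = -277/2 + (95 - 72) = -277/2 + 23 = -231/2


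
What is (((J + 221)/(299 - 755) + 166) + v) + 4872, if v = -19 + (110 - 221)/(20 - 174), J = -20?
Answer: 58745653/11704 ≈ 5019.3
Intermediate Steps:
v = -2815/154 (v = -19 - 111/(-154) = -19 - 111*(-1/154) = -19 + 111/154 = -2815/154 ≈ -18.279)
(((J + 221)/(299 - 755) + 166) + v) + 4872 = (((-20 + 221)/(299 - 755) + 166) - 2815/154) + 4872 = ((201/(-456) + 166) - 2815/154) + 4872 = ((201*(-1/456) + 166) - 2815/154) + 4872 = ((-67/152 + 166) - 2815/154) + 4872 = (25165/152 - 2815/154) + 4872 = 1723765/11704 + 4872 = 58745653/11704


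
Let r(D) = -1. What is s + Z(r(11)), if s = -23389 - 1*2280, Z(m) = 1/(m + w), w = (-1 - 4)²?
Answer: -616055/24 ≈ -25669.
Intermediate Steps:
w = 25 (w = (-5)² = 25)
Z(m) = 1/(25 + m) (Z(m) = 1/(m + 25) = 1/(25 + m))
s = -25669 (s = -23389 - 2280 = -25669)
s + Z(r(11)) = -25669 + 1/(25 - 1) = -25669 + 1/24 = -616055/24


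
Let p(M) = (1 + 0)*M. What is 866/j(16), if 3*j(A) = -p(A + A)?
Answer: -1299/16 ≈ -81.188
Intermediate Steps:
p(M) = M (p(M) = 1*M = M)
j(A) = -2*A/3 (j(A) = (-(A + A))/3 = (-2*A)/3 = -2*A/3)
866/j(16) = 866/((-⅔*16)) = 866/(-32/3) = 866*(-3/32) = -1299/16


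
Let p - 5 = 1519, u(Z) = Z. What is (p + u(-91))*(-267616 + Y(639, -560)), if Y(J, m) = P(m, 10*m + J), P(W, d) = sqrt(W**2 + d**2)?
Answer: -383493728 + 1433*sqrt(24925121) ≈ -3.7634e+8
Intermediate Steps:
Y(J, m) = sqrt(m**2 + (J + 10*m)**2) (Y(J, m) = sqrt(m**2 + (10*m + J)**2) = sqrt(m**2 + (J + 10*m)**2))
p = 1524 (p = 5 + 1519 = 1524)
(p + u(-91))*(-267616 + Y(639, -560)) = (1524 - 91)*(-267616 + sqrt((-560)**2 + (639 + 10*(-560))**2)) = 1433*(-267616 + sqrt(313600 + (639 - 5600)**2)) = 1433*(-267616 + sqrt(313600 + (-4961)**2)) = 1433*(-267616 + sqrt(313600 + 24611521)) = 1433*(-267616 + sqrt(24925121)) = -383493728 + 1433*sqrt(24925121)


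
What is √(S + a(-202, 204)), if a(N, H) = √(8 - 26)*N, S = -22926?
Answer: √(-22926 - 606*I*√2) ≈ 2.83 - 151.44*I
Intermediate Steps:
a(N, H) = 3*I*N*√2 (a(N, H) = √(-18)*N = (3*I*√2)*N = 3*I*N*√2)
√(S + a(-202, 204)) = √(-22926 + 3*I*(-202)*√2) = √(-22926 - 606*I*√2)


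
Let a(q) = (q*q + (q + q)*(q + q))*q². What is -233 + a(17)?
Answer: 417372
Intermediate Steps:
a(q) = 5*q⁴ (a(q) = (q² + (2*q)*(2*q))*q² = (q² + 4*q²)*q² = (5*q²)*q² = 5*q⁴)
-233 + a(17) = -233 + 5*17⁴ = -233 + 5*83521 = -233 + 417605 = 417372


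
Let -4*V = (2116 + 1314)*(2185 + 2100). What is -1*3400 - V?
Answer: 7341975/2 ≈ 3.6710e+6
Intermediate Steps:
V = -7348775/2 (V = -(2116 + 1314)*(2185 + 2100)/4 = -1715*4285/2 = -¼*14697550 = -7348775/2 ≈ -3.6744e+6)
-1*3400 - V = -1*3400 - 1*(-7348775/2) = -3400 + 7348775/2 = 7341975/2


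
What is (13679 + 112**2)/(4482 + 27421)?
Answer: 26223/31903 ≈ 0.82196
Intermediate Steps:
(13679 + 112**2)/(4482 + 27421) = (13679 + 12544)/31903 = 26223*(1/31903) = 26223/31903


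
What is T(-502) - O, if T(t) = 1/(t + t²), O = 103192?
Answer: -25952994383/251502 ≈ -1.0319e+5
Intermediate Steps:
T(-502) - O = 1/((-502)*(1 - 502)) - 1*103192 = -1/502/(-501) - 103192 = -1/502*(-1/501) - 103192 = 1/251502 - 103192 = -25952994383/251502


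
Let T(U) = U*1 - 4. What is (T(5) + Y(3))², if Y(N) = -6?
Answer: 25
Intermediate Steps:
T(U) = -4 + U (T(U) = U - 4 = -4 + U)
(T(5) + Y(3))² = ((-4 + 5) - 6)² = (1 - 6)² = (-5)² = 25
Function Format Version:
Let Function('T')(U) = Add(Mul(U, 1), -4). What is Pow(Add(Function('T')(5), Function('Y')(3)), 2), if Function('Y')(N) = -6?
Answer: 25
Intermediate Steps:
Function('T')(U) = Add(-4, U) (Function('T')(U) = Add(U, -4) = Add(-4, U))
Pow(Add(Function('T')(5), Function('Y')(3)), 2) = Pow(Add(Add(-4, 5), -6), 2) = Pow(Add(1, -6), 2) = Pow(-5, 2) = 25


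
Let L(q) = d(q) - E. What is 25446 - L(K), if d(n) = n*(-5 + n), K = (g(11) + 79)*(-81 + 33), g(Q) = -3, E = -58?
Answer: -13300756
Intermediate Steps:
K = -3648 (K = (-3 + 79)*(-81 + 33) = 76*(-48) = -3648)
L(q) = 58 + q*(-5 + q) (L(q) = q*(-5 + q) - 1*(-58) = q*(-5 + q) + 58 = 58 + q*(-5 + q))
25446 - L(K) = 25446 - (58 - 3648*(-5 - 3648)) = 25446 - (58 - 3648*(-3653)) = 25446 - (58 + 13326144) = 25446 - 1*13326202 = 25446 - 13326202 = -13300756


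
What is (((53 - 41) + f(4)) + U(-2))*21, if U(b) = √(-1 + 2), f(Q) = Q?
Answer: 357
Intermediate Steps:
U(b) = 1 (U(b) = √1 = 1)
(((53 - 41) + f(4)) + U(-2))*21 = (((53 - 41) + 4) + 1)*21 = ((12 + 4) + 1)*21 = (16 + 1)*21 = 17*21 = 357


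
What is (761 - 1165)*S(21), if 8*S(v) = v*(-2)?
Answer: 2121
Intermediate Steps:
S(v) = -v/4 (S(v) = (v*(-2))/8 = (-2*v)/8 = -v/4)
(761 - 1165)*S(21) = (761 - 1165)*(-¼*21) = -404*(-21/4) = 2121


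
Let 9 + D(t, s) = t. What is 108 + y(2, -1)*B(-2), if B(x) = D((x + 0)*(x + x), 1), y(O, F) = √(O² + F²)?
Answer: 108 - √5 ≈ 105.76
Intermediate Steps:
D(t, s) = -9 + t
y(O, F) = √(F² + O²)
B(x) = -9 + 2*x² (B(x) = -9 + (x + 0)*(x + x) = -9 + x*(2*x) = -9 + 2*x²)
108 + y(2, -1)*B(-2) = 108 + √((-1)² + 2²)*(-9 + 2*(-2)²) = 108 + √(1 + 4)*(-9 + 2*4) = 108 + √5*(-9 + 8) = 108 + √5*(-1) = 108 - √5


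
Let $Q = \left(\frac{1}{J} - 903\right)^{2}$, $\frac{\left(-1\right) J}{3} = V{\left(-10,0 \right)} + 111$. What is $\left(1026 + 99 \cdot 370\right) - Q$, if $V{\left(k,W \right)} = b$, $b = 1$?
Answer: $- \frac{87805809505}{112896} \approx -7.7776 \cdot 10^{5}$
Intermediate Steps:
$V{\left(k,W \right)} = 1$
$J = -336$ ($J = - 3 \left(1 + 111\right) = \left(-3\right) 112 = -336$)
$Q = \frac{92057021281}{112896}$ ($Q = \left(\frac{1}{-336} - 903\right)^{2} = \left(- \frac{1}{336} - 903\right)^{2} = \left(- \frac{303409}{336}\right)^{2} = \frac{92057021281}{112896} \approx 8.1541 \cdot 10^{5}$)
$\left(1026 + 99 \cdot 370\right) - Q = \left(1026 + 99 \cdot 370\right) - \frac{92057021281}{112896} = \left(1026 + 36630\right) - \frac{92057021281}{112896} = 37656 - \frac{92057021281}{112896} = - \frac{87805809505}{112896}$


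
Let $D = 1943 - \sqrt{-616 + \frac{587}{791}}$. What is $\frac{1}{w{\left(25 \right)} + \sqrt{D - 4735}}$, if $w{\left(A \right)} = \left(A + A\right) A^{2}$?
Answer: $\frac{791}{24718750 + \sqrt{791} \sqrt{-2208472 - i \sqrt{384955179}}} \approx 3.2 \cdot 10^{-5} + 5.4107 \cdot 10^{-8} i$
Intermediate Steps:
$w{\left(A \right)} = 2 A^{3}$ ($w{\left(A \right)} = 2 A A^{2} = 2 A^{3}$)
$D = 1943 - \frac{i \sqrt{384955179}}{791}$ ($D = 1943 - \sqrt{-616 + 587 \cdot \frac{1}{791}} = 1943 - \sqrt{-616 + \frac{587}{791}} = 1943 - \sqrt{- \frac{486669}{791}} = 1943 - \frac{i \sqrt{384955179}}{791} \approx 1943.0 - 24.804 i$)
$\frac{1}{w{\left(25 \right)} + \sqrt{D - 4735}} = \frac{1}{2 \cdot 25^{3} + \sqrt{\left(1943 - \frac{i \sqrt{384955179}}{791}\right) - 4735}} = \frac{1}{2 \cdot 15625 + \sqrt{-2792 - \frac{i \sqrt{384955179}}{791}}} = \frac{1}{31250 + \sqrt{-2792 - \frac{i \sqrt{384955179}}{791}}}$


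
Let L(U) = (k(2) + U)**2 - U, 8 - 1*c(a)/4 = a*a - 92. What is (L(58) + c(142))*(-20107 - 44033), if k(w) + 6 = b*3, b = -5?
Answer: 5063532300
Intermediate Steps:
c(a) = 400 - 4*a**2 (c(a) = 32 - 4*(a*a - 92) = 32 - 4*(a**2 - 92) = 32 - 4*(-92 + a**2) = 32 + (368 - 4*a**2) = 400 - 4*a**2)
k(w) = -21 (k(w) = -6 - 5*3 = -6 - 15 = -21)
L(U) = (-21 + U)**2 - U
(L(58) + c(142))*(-20107 - 44033) = (((-21 + 58)**2 - 1*58) + (400 - 4*142**2))*(-20107 - 44033) = ((37**2 - 58) + (400 - 4*20164))*(-64140) = ((1369 - 58) + (400 - 80656))*(-64140) = (1311 - 80256)*(-64140) = -78945*(-64140) = 5063532300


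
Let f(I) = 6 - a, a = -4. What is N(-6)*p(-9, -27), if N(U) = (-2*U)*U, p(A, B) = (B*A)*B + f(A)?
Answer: 471672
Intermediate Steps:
f(I) = 10 (f(I) = 6 - 1*(-4) = 6 + 4 = 10)
p(A, B) = 10 + A*B**2 (p(A, B) = (B*A)*B + 10 = (A*B)*B + 10 = A*B**2 + 10 = 10 + A*B**2)
N(U) = -2*U**2
N(-6)*p(-9, -27) = (-2*(-6)**2)*(10 - 9*(-27)**2) = (-2*36)*(10 - 9*729) = -72*(10 - 6561) = -72*(-6551) = 471672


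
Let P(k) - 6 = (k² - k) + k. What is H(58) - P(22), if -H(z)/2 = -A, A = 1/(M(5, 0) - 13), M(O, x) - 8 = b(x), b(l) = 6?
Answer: -488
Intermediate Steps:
M(O, x) = 14 (M(O, x) = 8 + 6 = 14)
A = 1 (A = 1/(14 - 13) = 1/1 = 1)
P(k) = 6 + k² (P(k) = 6 + ((k² - k) + k) = 6 + k²)
H(z) = 2 (H(z) = -(-2) = -2*(-1) = 2)
H(58) - P(22) = 2 - (6 + 22²) = 2 - (6 + 484) = 2 - 1*490 = 2 - 490 = -488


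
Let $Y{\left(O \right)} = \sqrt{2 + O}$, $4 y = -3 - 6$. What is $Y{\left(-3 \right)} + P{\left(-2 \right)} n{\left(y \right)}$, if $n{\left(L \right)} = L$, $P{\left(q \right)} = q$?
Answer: $\frac{9}{2} + i \approx 4.5 + 1.0 i$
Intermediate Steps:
$y = - \frac{9}{4}$ ($y = \frac{-3 - 6}{4} = \frac{1}{4} \left(-9\right) = - \frac{9}{4} \approx -2.25$)
$Y{\left(-3 \right)} + P{\left(-2 \right)} n{\left(y \right)} = \sqrt{2 - 3} - - \frac{9}{2} = \sqrt{-1} + \frac{9}{2} = i + \frac{9}{2} = \frac{9}{2} + i$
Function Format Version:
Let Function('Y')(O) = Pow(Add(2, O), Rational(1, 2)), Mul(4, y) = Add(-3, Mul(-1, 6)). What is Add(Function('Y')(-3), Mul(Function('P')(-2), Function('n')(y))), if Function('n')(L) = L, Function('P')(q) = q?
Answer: Add(Rational(9, 2), I) ≈ Add(4.5000, Mul(1.0000, I))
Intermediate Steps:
y = Rational(-9, 4) (y = Mul(Rational(1, 4), Add(-3, Mul(-1, 6))) = Mul(Rational(1, 4), Add(-3, -6)) = Mul(Rational(1, 4), -9) = Rational(-9, 4) ≈ -2.2500)
Add(Function('Y')(-3), Mul(Function('P')(-2), Function('n')(y))) = Add(Pow(Add(2, -3), Rational(1, 2)), Mul(-2, Rational(-9, 4))) = Add(Pow(-1, Rational(1, 2)), Rational(9, 2)) = Add(I, Rational(9, 2)) = Add(Rational(9, 2), I)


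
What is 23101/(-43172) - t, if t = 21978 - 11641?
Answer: -446292065/43172 ≈ -10338.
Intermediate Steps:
t = 10337
23101/(-43172) - t = 23101/(-43172) - 1*10337 = 23101*(-1/43172) - 10337 = -23101/43172 - 10337 = -446292065/43172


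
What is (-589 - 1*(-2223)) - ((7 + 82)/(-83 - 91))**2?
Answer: 49463063/30276 ≈ 1633.7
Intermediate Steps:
(-589 - 1*(-2223)) - ((7 + 82)/(-83 - 91))**2 = (-589 + 2223) - (89/(-174))**2 = 1634 - (89*(-1/174))**2 = 1634 - (-89/174)**2 = 1634 - 1*7921/30276 = 1634 - 7921/30276 = 49463063/30276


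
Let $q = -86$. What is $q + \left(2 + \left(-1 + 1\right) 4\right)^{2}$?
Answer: $-82$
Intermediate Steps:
$q + \left(2 + \left(-1 + 1\right) 4\right)^{2} = -86 + \left(2 + \left(-1 + 1\right) 4\right)^{2} = -86 + \left(2 + 0 \cdot 4\right)^{2} = -86 + \left(2 + 0\right)^{2} = -86 + 2^{2} = -86 + 4 = -82$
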